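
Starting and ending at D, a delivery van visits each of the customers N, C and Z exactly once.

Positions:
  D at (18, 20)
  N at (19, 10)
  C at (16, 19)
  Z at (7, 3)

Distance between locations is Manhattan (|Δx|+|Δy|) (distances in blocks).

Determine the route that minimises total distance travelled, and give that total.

D-N-C-Z-D: 11+12+25+28 = 76
D-N-Z-C-D: 11+19+25+3 = 58
D-C-N-Z-D: 3+12+19+28 = 62
The minimum is 58.
One optimal route: D → N → Z → C → D (or its reverse).

Minimum total distance: 58 blocks.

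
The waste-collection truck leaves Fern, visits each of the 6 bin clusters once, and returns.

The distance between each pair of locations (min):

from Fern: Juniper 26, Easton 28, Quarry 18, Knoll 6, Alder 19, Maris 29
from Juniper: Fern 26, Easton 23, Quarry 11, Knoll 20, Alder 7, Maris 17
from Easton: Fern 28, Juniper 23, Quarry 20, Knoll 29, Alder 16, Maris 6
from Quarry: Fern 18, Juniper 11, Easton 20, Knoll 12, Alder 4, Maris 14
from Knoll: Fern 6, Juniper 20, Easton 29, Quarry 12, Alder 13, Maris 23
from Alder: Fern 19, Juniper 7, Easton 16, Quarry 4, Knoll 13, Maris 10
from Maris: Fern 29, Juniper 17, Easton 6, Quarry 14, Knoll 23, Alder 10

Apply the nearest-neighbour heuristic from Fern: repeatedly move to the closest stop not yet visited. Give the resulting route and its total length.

Fern → [Knoll:6 / Quarry:18 / Alder:19 / Juniper:26 / Easton:28 / Maris:29] → Knoll (6)
Knoll → [Quarry:12 / Alder:13 / Juniper:20 / Maris:23 / Easton:29] → Quarry (12)
Quarry → [Alder:4 / Juniper:11 / Maris:14 / Easton:20] → Alder (4)
Alder → [Juniper:7 / Maris:10 / Easton:16] → Juniper (7)
Juniper → [Maris:17 / Easton:23] → Maris (17)
Maris → [Easton:6] → Easton (6)
Return Easton→Fern: 28.
Total = 6 + 12 + 4 + 7 + 17 + 6 + 28 = 80.

Nearest-neighbour total = 80 min; route Fern → Knoll → Quarry → Alder → Juniper → Maris → Easton → Fern.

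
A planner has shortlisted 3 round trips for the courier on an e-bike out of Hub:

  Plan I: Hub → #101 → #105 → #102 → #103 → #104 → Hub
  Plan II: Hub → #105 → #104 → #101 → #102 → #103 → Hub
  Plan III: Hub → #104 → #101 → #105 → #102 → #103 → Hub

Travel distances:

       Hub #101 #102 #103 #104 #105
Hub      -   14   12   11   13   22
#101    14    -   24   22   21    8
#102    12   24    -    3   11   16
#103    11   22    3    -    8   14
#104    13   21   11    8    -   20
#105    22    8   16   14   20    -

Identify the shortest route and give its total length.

Plan I: 14 + 8 + 16 + 3 + 8 + 13 = 62
Plan II: 22 + 20 + 21 + 24 + 3 + 11 = 101
Plan III: 13 + 21 + 8 + 16 + 3 + 11 = 72

Shortest is Plan I, total 62.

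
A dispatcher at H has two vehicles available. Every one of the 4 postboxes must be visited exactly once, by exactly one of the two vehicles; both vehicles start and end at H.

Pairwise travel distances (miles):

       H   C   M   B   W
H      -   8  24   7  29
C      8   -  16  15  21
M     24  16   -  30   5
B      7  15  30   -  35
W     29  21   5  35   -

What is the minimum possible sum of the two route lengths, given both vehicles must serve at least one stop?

Try each way of splitting the stops between the two vehicles (each non-empty) and, for each split, find the best tour for each vehicle:
  {C} + {M, B, W}: 16 + 71 = 87
  {M} + {C, B, W}: 48 + 71 = 119
  {C, M} + {B, W}: 48 + 71 = 119
  {B} + {C, M, W}: 14 + 58 = 72
  {C, B} + {M, W}: 30 + 58 = 88
  {M, B} + {C, W}: 61 + 58 = 119
  … (7 splits in total)
Best: vehicle 1 H → B → H = 14; vehicle 2 H → C → M → W → H = 58; combined 72.

72 miles — the smallest possible combined total.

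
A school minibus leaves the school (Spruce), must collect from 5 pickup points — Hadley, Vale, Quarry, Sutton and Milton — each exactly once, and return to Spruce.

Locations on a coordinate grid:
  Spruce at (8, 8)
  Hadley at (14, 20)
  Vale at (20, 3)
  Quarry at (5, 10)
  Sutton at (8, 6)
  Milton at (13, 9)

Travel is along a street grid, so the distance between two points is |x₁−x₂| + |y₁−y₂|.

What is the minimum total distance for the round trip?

There are 60 distinct closed tours to check (reversals are equivalent).
Spruce → Hadley → Vale → Quarry → Sutton → Milton → Spruce: 18+23+22+7+8+6 = 84
Spruce → Hadley → Vale → Quarry → Milton → Sutton → Spruce: 18+23+22+9+8+2 = 82
Spruce → Hadley → Vale → Sutton → Quarry → Milton → Spruce: 18+23+15+7+9+6 = 78
Spruce → Hadley → Vale → Sutton → Milton → Quarry → Spruce: 18+23+15+8+9+5 = 78
Spruce → Hadley → Vale → Milton → Quarry → Sutton → Spruce: 18+23+13+9+7+2 = 72
Spruce → Hadley → Vale → Milton → Sutton → Quarry → Spruce: 18+23+13+8+7+5 = 74
Spruce → Hadley → Quarry → Vale → Sutton → Milton → Spruce: 18+19+22+15+8+6 = 88
Spruce → Hadley → Quarry → Vale → Milton → Sutton → Spruce: 18+19+22+13+8+2 = 82
Spruce → Hadley → Quarry → Sutton → Vale → Milton → Spruce: 18+19+7+15+13+6 = 78
Spruce → Hadley → Quarry → Sutton → Milton → Vale → Spruce: 18+19+7+8+13+17 = 82
Spruce → Hadley → Quarry → Milton → Vale → Sutton → Spruce: 18+19+9+13+15+2 = 76
Spruce → Hadley → Quarry → Milton → Sutton → Vale → Spruce: 18+19+9+8+15+17 = 86
Spruce → Hadley → Sutton → Vale → Quarry → Milton → Spruce: 18+20+15+22+9+6 = 90
Spruce → Hadley → Sutton → Vale → Milton → Quarry → Spruce: 18+20+15+13+9+5 = 80
… (46 more)
Spruce → Quarry → Hadley → Milton → Vale → Sutton → Spruce: 5+19+12+13+15+2 = 66  ← best
The minimum is 66.
One optimal route: Spruce → Quarry → Hadley → Milton → Vale → Sutton → Spruce (or its reverse).

Minimum total distance: 66.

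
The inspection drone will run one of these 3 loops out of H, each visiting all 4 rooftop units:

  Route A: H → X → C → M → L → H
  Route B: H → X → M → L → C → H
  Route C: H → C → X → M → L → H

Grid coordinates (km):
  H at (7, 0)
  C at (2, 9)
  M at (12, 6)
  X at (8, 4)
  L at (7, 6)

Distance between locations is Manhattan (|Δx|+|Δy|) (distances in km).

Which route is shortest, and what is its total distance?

Shortest is Route B, total 38 km.

Route A: 5 + 11 + 13 + 5 + 6 = 40
Route B: 5 + 6 + 5 + 8 + 14 = 38
Route C: 14 + 11 + 6 + 5 + 6 = 42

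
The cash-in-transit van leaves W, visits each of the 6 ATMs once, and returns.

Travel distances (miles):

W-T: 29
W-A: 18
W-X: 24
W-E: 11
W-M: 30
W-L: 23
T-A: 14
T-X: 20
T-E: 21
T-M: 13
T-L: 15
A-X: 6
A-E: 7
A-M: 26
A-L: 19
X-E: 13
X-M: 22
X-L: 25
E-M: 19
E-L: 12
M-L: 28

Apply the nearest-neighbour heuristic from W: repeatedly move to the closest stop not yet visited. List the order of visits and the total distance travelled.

W → [E:11 / A:18 / L:23 / X:24 / T:29 / M:30] → E (11)
E → [A:7 / L:12 / X:13 / M:19 / T:21] → A (7)
A → [X:6 / T:14 / L:19 / M:26] → X (6)
X → [T:20 / M:22 / L:25] → T (20)
T → [M:13 / L:15] → M (13)
M → [L:28] → L (28)
Return L→W: 23.
Total = 11 + 7 + 6 + 20 + 13 + 28 + 23 = 108.

108 miles along W → E → A → X → T → M → L → W.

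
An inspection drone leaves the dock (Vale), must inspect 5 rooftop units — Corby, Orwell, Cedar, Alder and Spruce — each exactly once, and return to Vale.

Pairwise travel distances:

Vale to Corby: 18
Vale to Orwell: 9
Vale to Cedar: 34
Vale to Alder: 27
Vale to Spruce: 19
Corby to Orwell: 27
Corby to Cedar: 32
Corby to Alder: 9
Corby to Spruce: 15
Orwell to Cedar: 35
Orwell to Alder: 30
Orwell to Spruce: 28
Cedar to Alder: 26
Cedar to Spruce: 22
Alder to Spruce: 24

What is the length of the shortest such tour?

There are 60 distinct closed tours to check (reversals are equivalent).
Vale-Corby-Orwell-Cedar-Alder-Spruce-Vale: 18+27+35+26+24+19 = 149
Vale-Corby-Orwell-Cedar-Spruce-Alder-Vale: 18+27+35+22+24+27 = 153
Vale-Corby-Orwell-Alder-Cedar-Spruce-Vale: 18+27+30+26+22+19 = 142
Vale-Corby-Orwell-Alder-Spruce-Cedar-Vale: 18+27+30+24+22+34 = 155
Vale-Corby-Orwell-Spruce-Cedar-Alder-Vale: 18+27+28+22+26+27 = 148
Vale-Corby-Orwell-Spruce-Alder-Cedar-Vale: 18+27+28+24+26+34 = 157
Vale-Corby-Cedar-Orwell-Alder-Spruce-Vale: 18+32+35+30+24+19 = 158
Vale-Corby-Cedar-Orwell-Spruce-Alder-Vale: 18+32+35+28+24+27 = 164
Vale-Corby-Cedar-Alder-Orwell-Spruce-Vale: 18+32+26+30+28+19 = 153
Vale-Corby-Cedar-Alder-Spruce-Orwell-Vale: 18+32+26+24+28+9 = 137
Vale-Corby-Cedar-Spruce-Orwell-Alder-Vale: 18+32+22+28+30+27 = 157
Vale-Corby-Cedar-Spruce-Alder-Orwell-Vale: 18+32+22+24+30+9 = 135
Vale-Corby-Alder-Orwell-Cedar-Spruce-Vale: 18+9+30+35+22+19 = 133
Vale-Corby-Alder-Orwell-Spruce-Cedar-Vale: 18+9+30+28+22+34 = 141
… (46 more)
Vale-Corby-Alder-Cedar-Spruce-Orwell-Vale: 18+9+26+22+28+9 = 112  ← best
The minimum is 112.
One optimal route: Vale → Corby → Alder → Cedar → Spruce → Orwell → Vale (or its reverse).

Minimum total distance: 112.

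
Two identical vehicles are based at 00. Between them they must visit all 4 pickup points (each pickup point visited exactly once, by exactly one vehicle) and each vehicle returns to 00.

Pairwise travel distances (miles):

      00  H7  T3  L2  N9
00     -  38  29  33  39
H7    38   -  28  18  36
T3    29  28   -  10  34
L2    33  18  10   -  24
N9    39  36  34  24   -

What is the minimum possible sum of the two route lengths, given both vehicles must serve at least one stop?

173 miles — the smallest possible combined total.

Check every non-empty split of the stops between the two vehicles; for each half take its own optimal tour:
  {H7} + {T3, L2, N9}: 76 + 102 = 178
  {T3} + {H7, L2, N9}: 58 + 119 = 177
  {H7, T3} + {L2, N9}: 95 + 96 = 191
  {L2} + {H7, T3, N9}: 66 + 132 = 198
  {H7, L2} + {T3, N9}: 89 + 102 = 191
  {T3, L2} + {H7, N9}: 72 + 113 = 185
  … (7 splits in total)
  {H7, T3, L2} + {N9}: 95 + 78 = 173  ← best
Best: vehicle 1 00 → H7 → L2 → T3 → 00 = 95; vehicle 2 00 → N9 → 00 = 78; combined 173.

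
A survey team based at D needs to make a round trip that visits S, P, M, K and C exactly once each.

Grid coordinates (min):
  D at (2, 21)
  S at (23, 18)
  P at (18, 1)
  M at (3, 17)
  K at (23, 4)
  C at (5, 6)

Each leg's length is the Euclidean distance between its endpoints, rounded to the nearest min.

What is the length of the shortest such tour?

70 min — the shortest possible round trip.

There are 60 distinct closed tours to check (reversals are equivalent).
D→S→P→M→K→C→D: 21+18+22+24+18+15 = 118
D→S→P→M→C→K→D: 21+18+22+11+18+27 = 117
D→S→P→K→M→C→D: 21+18+6+24+11+15 = 95
D→S→P→K→C→M→D: 21+18+6+18+11+4 = 78
D→S→P→C→M→K→D: 21+18+14+11+24+27 = 115
D→S→P→C→K→M→D: 21+18+14+18+24+4 = 99
D→S→M→P→K→C→D: 21+20+22+6+18+15 = 102
D→S→M→P→C→K→D: 21+20+22+14+18+27 = 122
D→S→M→K→P→C→D: 21+20+24+6+14+15 = 100
D→S→M→K→C→P→D: 21+20+24+18+14+26 = 123
D→S→M→C→P→K→D: 21+20+11+14+6+27 = 99
D→S→M→C→K→P→D: 21+20+11+18+6+26 = 102
D→S→K→P→M→C→D: 21+14+6+22+11+15 = 89
D→S→K→P→C→M→D: 21+14+6+14+11+4 = 70
… (46 more)
The minimum is 70.
One optimal route: D → S → K → P → C → M → D (or its reverse).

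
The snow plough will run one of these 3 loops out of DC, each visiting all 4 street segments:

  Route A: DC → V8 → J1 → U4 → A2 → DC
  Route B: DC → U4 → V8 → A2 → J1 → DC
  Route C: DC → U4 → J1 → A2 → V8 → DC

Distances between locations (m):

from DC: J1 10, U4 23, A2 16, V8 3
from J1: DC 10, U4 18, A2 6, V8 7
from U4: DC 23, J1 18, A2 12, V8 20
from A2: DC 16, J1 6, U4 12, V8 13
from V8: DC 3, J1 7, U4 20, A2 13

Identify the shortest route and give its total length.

Route A: 3 + 7 + 18 + 12 + 16 = 56
Route B: 23 + 20 + 13 + 6 + 10 = 72
Route C: 23 + 18 + 6 + 13 + 3 = 63

Shortest is Route A, total 56 m.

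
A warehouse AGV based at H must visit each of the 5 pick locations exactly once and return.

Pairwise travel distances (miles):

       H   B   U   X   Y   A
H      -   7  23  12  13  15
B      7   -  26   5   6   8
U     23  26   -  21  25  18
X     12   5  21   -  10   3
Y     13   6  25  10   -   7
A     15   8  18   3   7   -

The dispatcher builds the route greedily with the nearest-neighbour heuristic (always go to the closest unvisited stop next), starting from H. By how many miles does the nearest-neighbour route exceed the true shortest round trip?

3 miles longer than the optimal tour.

H: B=7, X=12, Y=13, A=15, U=23 ⇒ B
B: X=5, Y=6, A=8, U=26 ⇒ X
X: A=3, Y=10, U=21 ⇒ A
A: Y=7, U=18 ⇒ Y
Y: U=25 ⇒ U
NN route H → B → X → A → Y → U → H costs 70.
Optimal: H → B → Y → X → A → U → H costs 67 (by enumerating all 60 distinct tours).
Excess = 70 − 67 = 3.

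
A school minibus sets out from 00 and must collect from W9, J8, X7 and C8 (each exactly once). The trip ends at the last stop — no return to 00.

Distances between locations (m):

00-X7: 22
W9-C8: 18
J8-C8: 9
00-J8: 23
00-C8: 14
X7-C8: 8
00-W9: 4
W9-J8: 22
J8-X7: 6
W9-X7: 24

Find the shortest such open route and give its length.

There are 4! = 24 possible orderings.
00→W9→J8→X7→C8: 4+22+6+8 = 40
00→W9→J8→C8→X7: 4+22+9+8 = 43
00→W9→X7→J8→C8: 4+24+6+9 = 43
00→W9→X7→C8→J8: 4+24+8+9 = 45
00→W9→C8→J8→X7: 4+18+9+6 = 37
00→W9→C8→X7→J8: 4+18+8+6 = 36
00→J8→W9→X7→C8: 23+22+24+8 = 77
00→J8→W9→C8→X7: 23+22+18+8 = 71
00→J8→X7→W9→C8: 23+6+24+18 = 71
00→J8→X7→C8→W9: 23+6+8+18 = 55
00→J8→C8→W9→X7: 23+9+18+24 = 74
00→J8→C8→X7→W9: 23+9+8+24 = 64
00→X7→W9→J8→C8: 22+24+22+9 = 77
00→X7→W9→C8→J8: 22+24+18+9 = 73
… (10 more)
The minimum is 36.
One shortest path: 00 → W9 → C8 → X7 → J8.

Shortest open route: 36 m.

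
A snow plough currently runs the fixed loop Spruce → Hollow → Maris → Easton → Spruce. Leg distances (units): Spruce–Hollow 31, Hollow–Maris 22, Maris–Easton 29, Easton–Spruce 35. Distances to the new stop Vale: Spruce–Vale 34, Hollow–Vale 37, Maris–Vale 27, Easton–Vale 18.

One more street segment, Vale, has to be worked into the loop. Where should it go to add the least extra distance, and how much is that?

Insertion cost between consecutive stops i–j is d(i,Vale) + d(Vale,j) − d(i,j):
  between Spruce and Hollow: 34 + 37 − 31 = 40
  between Hollow and Maris: 37 + 27 − 22 = 42
  between Maris and Easton: 27 + 18 − 29 = 16
  between Easton and Spruce: 18 + 34 − 35 = 17
Cheapest insertion is between Maris and Easton, adding 16.
New total = 117 + 16 = 133.

Adding 16 by placing Vale on the Maris–Easton leg.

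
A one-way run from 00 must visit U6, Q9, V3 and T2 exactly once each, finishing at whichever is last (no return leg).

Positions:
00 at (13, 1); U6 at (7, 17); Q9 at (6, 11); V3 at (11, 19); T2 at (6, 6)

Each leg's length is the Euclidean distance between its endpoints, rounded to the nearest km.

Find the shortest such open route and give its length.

There are 4! = 24 possible orderings.
00→U6→Q9→V3→T2: 17+6+9+14 = 46
00→U6→Q9→T2→V3: 17+6+5+14 = 42
00→U6→V3→Q9→T2: 17+4+9+5 = 35
00→U6→V3→T2→Q9: 17+4+14+5 = 40
00→U6→T2→Q9→V3: 17+11+5+9 = 42
00→U6→T2→V3→Q9: 17+11+14+9 = 51
00→Q9→U6→V3→T2: 12+6+4+14 = 36
00→Q9→U6→T2→V3: 12+6+11+14 = 43
00→Q9→V3→U6→T2: 12+9+4+11 = 36
00→Q9→V3→T2→U6: 12+9+14+11 = 46
00→Q9→T2→U6→V3: 12+5+11+4 = 32
00→Q9→T2→V3→U6: 12+5+14+4 = 35
00→V3→U6→Q9→T2: 18+4+6+5 = 33
00→V3→U6→T2→Q9: 18+4+11+5 = 38
… (10 more)
00→T2→Q9→U6→V3: 9+5+6+4 = 24  ← best
The minimum is 24.
One shortest path: 00 → T2 → Q9 → U6 → V3.

Minimum one-way distance = 24 km.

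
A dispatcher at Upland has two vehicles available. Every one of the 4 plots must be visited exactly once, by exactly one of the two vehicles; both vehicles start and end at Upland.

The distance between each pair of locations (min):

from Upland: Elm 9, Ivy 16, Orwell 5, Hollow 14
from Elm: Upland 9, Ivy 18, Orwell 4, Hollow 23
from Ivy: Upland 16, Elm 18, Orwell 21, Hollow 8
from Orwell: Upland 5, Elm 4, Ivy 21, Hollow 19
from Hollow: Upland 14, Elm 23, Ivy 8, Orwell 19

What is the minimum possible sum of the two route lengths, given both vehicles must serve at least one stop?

Minimum combined distance: 56 min.

There are 2^3 − 1 = 7 ways to divide the 4 stops into two non-empty groups. For each, the best each vehicle can do is its own shortest tour through its group:
  {Elm} + {Ivy, Orwell, Hollow}: 18 + 48 = 66
  {Ivy} + {Elm, Orwell, Hollow}: 32 + 46 = 78
  {Elm, Ivy} + {Orwell, Hollow}: 43 + 38 = 81
  {Orwell} + {Elm, Ivy, Hollow}: 10 + 49 = 59
  {Elm, Orwell} + {Ivy, Hollow}: 18 + 38 = 56
  {Ivy, Orwell} + {Elm, Hollow}: 42 + 46 = 88
  … (7 splits in total)
Best: vehicle 1 Upland → Elm → Orwell → Upland = 18; vehicle 2 Upland → Ivy → Hollow → Upland = 38; combined 56.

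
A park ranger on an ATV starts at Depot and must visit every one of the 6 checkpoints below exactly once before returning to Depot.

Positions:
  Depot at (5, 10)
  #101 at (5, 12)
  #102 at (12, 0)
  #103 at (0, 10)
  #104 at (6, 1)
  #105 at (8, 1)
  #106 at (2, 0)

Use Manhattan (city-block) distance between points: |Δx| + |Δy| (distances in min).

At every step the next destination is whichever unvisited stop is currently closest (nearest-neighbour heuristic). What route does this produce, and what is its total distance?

50 min along Depot → #101 → #103 → #106 → #104 → #105 → #102 → Depot.

From Depot: distances to unvisited — #101=2, #103=5, #104=10, #105=12, #106=13, #102=17. Nearest is #101 (2).
From #101: distances to unvisited — #103=7, #104=12, #105=14, #106=15, #102=19. Nearest is #103 (7).
From #103: distances to unvisited — #106=12, #104=15, #105=17, #102=22. Nearest is #106 (12).
From #106: distances to unvisited — #104=5, #105=7, #102=10. Nearest is #104 (5).
From #104: distances to unvisited — #105=2, #102=7. Nearest is #105 (2).
From #105: distances to unvisited — #102=5. Nearest is #102 (5).
Return #102→Depot: 17.
Total = 2 + 7 + 12 + 5 + 2 + 5 + 17 = 50.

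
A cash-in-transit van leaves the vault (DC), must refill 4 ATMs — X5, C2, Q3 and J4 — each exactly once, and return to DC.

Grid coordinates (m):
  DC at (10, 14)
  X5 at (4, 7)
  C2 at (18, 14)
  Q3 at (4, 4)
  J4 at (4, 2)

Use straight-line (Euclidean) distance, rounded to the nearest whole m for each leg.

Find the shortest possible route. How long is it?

40 m — the shortest possible round trip.

With 4 stops there are 4!/2 = 12 distinct round trips (a route and its reverse cost the same).
DC→X5→C2→Q3→J4→DC: 9+16+17+2+13 = 57
DC→X5→C2→J4→Q3→DC: 9+16+18+2+12 = 57
DC→X5→Q3→C2→J4→DC: 9+3+17+18+13 = 60
DC→X5→Q3→J4→C2→DC: 9+3+2+18+8 = 40
DC→X5→J4→C2→Q3→DC: 9+5+18+17+12 = 61
DC→X5→J4→Q3→C2→DC: 9+5+2+17+8 = 41
DC→C2→X5→Q3→J4→DC: 8+16+3+2+13 = 42
DC→C2→X5→J4→Q3→DC: 8+16+5+2+12 = 43
DC→C2→Q3→X5→J4→DC: 8+17+3+5+13 = 46
DC→C2→J4→X5→Q3→DC: 8+18+5+3+12 = 46
DC→Q3→X5→C2→J4→DC: 12+3+16+18+13 = 62
DC→Q3→C2→X5→J4→DC: 12+17+16+5+13 = 63
The minimum is 40.
One optimal route: DC → X5 → Q3 → J4 → C2 → DC (or its reverse).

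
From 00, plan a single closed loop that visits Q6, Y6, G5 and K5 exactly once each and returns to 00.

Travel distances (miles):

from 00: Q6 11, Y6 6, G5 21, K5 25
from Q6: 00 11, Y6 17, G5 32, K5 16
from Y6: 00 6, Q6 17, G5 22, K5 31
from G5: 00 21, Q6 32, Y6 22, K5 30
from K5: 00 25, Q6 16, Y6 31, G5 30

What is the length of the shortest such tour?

With 4 stops there are 4!/2 = 12 distinct round trips (a route and its reverse cost the same).
00→Q6→Y6→G5→K5→00: 11+17+22+30+25 = 105
00→Q6→Y6→K5→G5→00: 11+17+31+30+21 = 110
00→Q6→G5→Y6→K5→00: 11+32+22+31+25 = 121
00→Q6→G5→K5→Y6→00: 11+32+30+31+6 = 110
00→Q6→K5→Y6→G5→00: 11+16+31+22+21 = 101
00→Q6→K5→G5→Y6→00: 11+16+30+22+6 = 85
00→Y6→Q6→G5→K5→00: 6+17+32+30+25 = 110
00→Y6→Q6→K5→G5→00: 6+17+16+30+21 = 90
00→Y6→G5→Q6→K5→00: 6+22+32+16+25 = 101
00→Y6→K5→Q6→G5→00: 6+31+16+32+21 = 106
00→G5→Q6→Y6→K5→00: 21+32+17+31+25 = 126
00→G5→Y6→Q6→K5→00: 21+22+17+16+25 = 101
The minimum is 85.
One optimal route: 00 → Q6 → K5 → G5 → Y6 → 00 (or its reverse).

Minimum total distance: 85 miles.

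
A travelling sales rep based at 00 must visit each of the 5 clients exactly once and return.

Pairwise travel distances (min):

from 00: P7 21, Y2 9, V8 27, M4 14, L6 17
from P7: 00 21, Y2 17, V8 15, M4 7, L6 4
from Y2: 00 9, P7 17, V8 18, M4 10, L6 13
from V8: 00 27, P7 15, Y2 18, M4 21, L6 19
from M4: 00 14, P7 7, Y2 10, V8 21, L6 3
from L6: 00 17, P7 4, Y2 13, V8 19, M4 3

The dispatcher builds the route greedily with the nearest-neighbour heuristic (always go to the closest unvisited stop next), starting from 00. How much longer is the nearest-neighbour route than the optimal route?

00: Y2=9, M4=14, L6=17, P7=21, V8=27 ⇒ Y2
Y2: M4=10, L6=13, P7=17, V8=18 ⇒ M4
M4: L6=3, P7=7, V8=21 ⇒ L6
L6: P7=4, V8=19 ⇒ P7
P7: V8=15 ⇒ V8
NN route 00 → Y2 → M4 → L6 → P7 → V8 → 00 costs 68.
Optimal: 00 → Y2 → V8 → P7 → L6 → M4 → 00 costs 63 (by enumerating all 60 distinct tours).
Excess = 68 − 63 = 5.

Excess over optimum: 5 min.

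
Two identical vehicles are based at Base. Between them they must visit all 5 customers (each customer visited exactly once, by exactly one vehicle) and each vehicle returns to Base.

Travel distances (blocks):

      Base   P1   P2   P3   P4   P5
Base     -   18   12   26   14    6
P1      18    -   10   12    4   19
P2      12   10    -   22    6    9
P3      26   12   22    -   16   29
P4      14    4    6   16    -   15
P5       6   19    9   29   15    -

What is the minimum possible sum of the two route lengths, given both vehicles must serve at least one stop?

72 blocks — the smallest possible combined total.

There are 2^4 − 1 = 15 ways to divide the 5 stops into two non-empty groups. For each, the best each vehicle can do is its own shortest tour through its group:
  {P1} + {P2, P3, P4, P5}: 36 + 63 = 99
  {P2} + {P1, P3, P4, P5}: 24 + 63 = 87
  {P1, P2} + {P3, P4, P5}: 40 + 63 = 103
  {P3} + {P1, P2, P4, P5}: 52 + 43 = 95
  {P1, P3} + {P2, P4, P5}: 56 + 35 = 91
  {P2, P3} + {P1, P4, P5}: 60 + 43 = 103
  … (15 splits in total)
  {P1, P2, P3, P4} + {P5}: 60 + 12 = 72  ← best
Best: vehicle 1 Base → P2 → P4 → P1 → P3 → Base = 60; vehicle 2 Base → P5 → Base = 12; combined 72.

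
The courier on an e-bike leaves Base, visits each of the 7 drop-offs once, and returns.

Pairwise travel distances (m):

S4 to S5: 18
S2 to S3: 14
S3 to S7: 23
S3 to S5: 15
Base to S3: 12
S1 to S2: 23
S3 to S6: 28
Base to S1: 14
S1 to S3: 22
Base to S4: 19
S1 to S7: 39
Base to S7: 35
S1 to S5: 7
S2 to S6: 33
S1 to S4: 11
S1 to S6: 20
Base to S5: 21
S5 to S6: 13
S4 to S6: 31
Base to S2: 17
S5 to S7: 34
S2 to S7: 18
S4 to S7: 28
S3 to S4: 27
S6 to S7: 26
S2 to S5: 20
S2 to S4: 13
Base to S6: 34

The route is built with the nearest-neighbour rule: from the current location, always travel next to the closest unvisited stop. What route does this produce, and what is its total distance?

At Base the remaining stops are S3 12, S1 14, S2 17, S4 19, S5 21, S6 34, S7 35; go to S3.
At S3 the remaining stops are S2 14, S5 15, S1 22, S7 23, S4 27, S6 28; go to S2.
At S2 the remaining stops are S4 13, S7 18, S5 20, S1 23, S6 33; go to S4.
At S4 the remaining stops are S1 11, S5 18, S7 28, S6 31; go to S1.
At S1 the remaining stops are S5 7, S6 20, S7 39; go to S5.
At S5 the remaining stops are S6 13, S7 34; go to S6.
At S6 the remaining stops are S7 26; go to S7.
Return S7→Base: 35.
Total = 12 + 14 + 13 + 11 + 7 + 13 + 26 + 35 = 131.

Total distance 131 m via the nearest-neighbour route Base → S3 → S2 → S4 → S1 → S5 → S6 → S7 → Base.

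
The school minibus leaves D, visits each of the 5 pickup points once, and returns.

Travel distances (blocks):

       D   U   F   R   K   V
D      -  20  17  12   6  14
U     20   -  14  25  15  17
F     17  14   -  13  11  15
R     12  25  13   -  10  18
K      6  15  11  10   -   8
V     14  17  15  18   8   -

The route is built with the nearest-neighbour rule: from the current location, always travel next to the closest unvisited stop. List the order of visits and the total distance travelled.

From D: distances to unvisited — K=6, R=12, V=14, F=17, U=20. Nearest is K (6).
From K: distances to unvisited — V=8, R=10, F=11, U=15. Nearest is V (8).
From V: distances to unvisited — F=15, U=17, R=18. Nearest is F (15).
From F: distances to unvisited — R=13, U=14. Nearest is R (13).
From R: distances to unvisited — U=25. Nearest is U (25).
Return U→D: 20.
Total = 6 + 8 + 15 + 13 + 25 + 20 = 87.

87 blocks along D → K → V → F → R → U → D.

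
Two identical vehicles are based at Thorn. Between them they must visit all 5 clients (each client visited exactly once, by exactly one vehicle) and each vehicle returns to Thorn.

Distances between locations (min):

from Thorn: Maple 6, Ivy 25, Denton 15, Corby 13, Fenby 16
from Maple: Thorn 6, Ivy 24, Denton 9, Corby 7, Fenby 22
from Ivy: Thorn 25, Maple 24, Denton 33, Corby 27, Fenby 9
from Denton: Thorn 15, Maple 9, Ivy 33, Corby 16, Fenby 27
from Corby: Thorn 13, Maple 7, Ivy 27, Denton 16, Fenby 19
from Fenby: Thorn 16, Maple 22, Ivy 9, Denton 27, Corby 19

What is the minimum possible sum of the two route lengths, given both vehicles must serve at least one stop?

Try each way of splitting the stops between the two vehicles (each non-empty) and, for each split, find the best tour for each vehicle:
  {Maple} + {Ivy, Denton, Corby, Fenby}: 12 + 83 = 95
  {Ivy} + {Maple, Denton, Corby, Fenby}: 50 + 66 = 116
  {Maple, Ivy} + {Denton, Corby, Fenby}: 55 + 66 = 121
  {Denton} + {Maple, Ivy, Corby, Fenby}: 30 + 65 = 95
  {Maple, Denton} + {Ivy, Corby, Fenby}: 30 + 65 = 95
  {Ivy, Denton} + {Maple, Corby, Fenby}: 73 + 48 = 121
  … (15 splits in total)
  {Maple, Denton, Corby} + {Ivy, Fenby}: 44 + 50 = 94  ← best
Best: vehicle 1 Thorn → Maple → Denton → Corby → Thorn = 44; vehicle 2 Thorn → Ivy → Fenby → Thorn = 50; combined 94.

94 min — the smallest possible combined total.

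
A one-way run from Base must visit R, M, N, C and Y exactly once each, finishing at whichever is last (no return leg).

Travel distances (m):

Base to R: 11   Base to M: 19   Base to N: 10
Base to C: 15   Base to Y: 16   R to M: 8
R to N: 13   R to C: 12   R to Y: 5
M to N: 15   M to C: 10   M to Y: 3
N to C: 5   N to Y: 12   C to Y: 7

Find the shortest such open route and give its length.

Minimum one-way distance = 33 m.

There are 5! = 120 possible orderings.
Base → R → M → N → C → Y: 11+8+15+5+7 = 46
Base → R → M → N → Y → C: 11+8+15+12+7 = 53
Base → R → M → C → N → Y: 11+8+10+5+12 = 46
Base → R → M → C → Y → N: 11+8+10+7+12 = 48
Base → R → M → Y → N → C: 11+8+3+12+5 = 39
Base → R → M → Y → C → N: 11+8+3+7+5 = 34
Base → R → N → M → C → Y: 11+13+15+10+7 = 56
Base → R → N → M → Y → C: 11+13+15+3+7 = 49
Base → R → N → C → M → Y: 11+13+5+10+3 = 42
Base → R → N → C → Y → M: 11+13+5+7+3 = 39
Base → R → N → Y → M → C: 11+13+12+3+10 = 49
Base → R → N → Y → C → M: 11+13+12+7+10 = 53
Base → R → C → M → N → Y: 11+12+10+15+12 = 60
Base → R → C → M → Y → N: 11+12+10+3+12 = 48
… (106 more)
Base → N → C → M → Y → R: 10+5+10+3+5 = 33  ← best
The minimum is 33.
One shortest path: Base → N → C → M → Y → R.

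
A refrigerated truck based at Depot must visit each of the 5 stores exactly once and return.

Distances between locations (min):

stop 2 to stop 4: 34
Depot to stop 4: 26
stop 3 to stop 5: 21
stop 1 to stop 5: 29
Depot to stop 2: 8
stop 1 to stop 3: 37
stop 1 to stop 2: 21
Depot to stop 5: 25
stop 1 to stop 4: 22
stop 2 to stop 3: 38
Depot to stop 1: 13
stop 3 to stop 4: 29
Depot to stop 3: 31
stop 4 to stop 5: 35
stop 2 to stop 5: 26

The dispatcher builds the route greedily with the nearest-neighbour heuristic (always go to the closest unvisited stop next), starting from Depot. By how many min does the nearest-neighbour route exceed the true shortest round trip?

The nearest-neighbour route is 7 min longer than optimal.

Depot: stop 2=8, stop 1=13, stop 5=25, stop 4=26, stop 3=31 ⇒ stop 2
stop 2: stop 1=21, stop 5=26, stop 4=34, stop 3=38 ⇒ stop 1
stop 1: stop 4=22, stop 5=29, stop 3=37 ⇒ stop 4
stop 4: stop 3=29, stop 5=35 ⇒ stop 3
stop 3: stop 5=21 ⇒ stop 5
NN route Depot → stop 2 → stop 1 → stop 4 → stop 3 → stop 5 → Depot costs 126.
Optimal: Depot → stop 1 → stop 4 → stop 3 → stop 5 → stop 2 → Depot costs 119 (by enumerating all 60 distinct tours).
Excess = 126 − 119 = 7.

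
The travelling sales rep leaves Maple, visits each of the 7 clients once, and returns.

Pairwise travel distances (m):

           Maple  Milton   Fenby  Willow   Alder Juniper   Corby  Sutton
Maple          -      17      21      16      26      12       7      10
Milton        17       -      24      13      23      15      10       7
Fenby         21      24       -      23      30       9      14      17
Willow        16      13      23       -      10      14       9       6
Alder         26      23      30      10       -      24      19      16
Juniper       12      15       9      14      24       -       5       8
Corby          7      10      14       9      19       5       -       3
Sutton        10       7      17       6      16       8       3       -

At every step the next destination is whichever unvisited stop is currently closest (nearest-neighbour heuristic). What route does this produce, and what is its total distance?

94 m along Maple → Corby → Sutton → Willow → Alder → Milton → Juniper → Fenby → Maple.

At Maple the remaining stops are Corby 7, Sutton 10, Juniper 12, Willow 16, Milton 17, Fenby 21, Alder 26; go to Corby.
At Corby the remaining stops are Sutton 3, Juniper 5, Willow 9, Milton 10, Fenby 14, Alder 19; go to Sutton.
At Sutton the remaining stops are Willow 6, Milton 7, Juniper 8, Alder 16, Fenby 17; go to Willow.
At Willow the remaining stops are Alder 10, Milton 13, Juniper 14, Fenby 23; go to Alder.
At Alder the remaining stops are Milton 23, Juniper 24, Fenby 30; go to Milton.
At Milton the remaining stops are Juniper 15, Fenby 24; go to Juniper.
At Juniper the remaining stops are Fenby 9; go to Fenby.
Return Fenby→Maple: 21.
Total = 7 + 3 + 6 + 10 + 23 + 15 + 9 + 21 = 94.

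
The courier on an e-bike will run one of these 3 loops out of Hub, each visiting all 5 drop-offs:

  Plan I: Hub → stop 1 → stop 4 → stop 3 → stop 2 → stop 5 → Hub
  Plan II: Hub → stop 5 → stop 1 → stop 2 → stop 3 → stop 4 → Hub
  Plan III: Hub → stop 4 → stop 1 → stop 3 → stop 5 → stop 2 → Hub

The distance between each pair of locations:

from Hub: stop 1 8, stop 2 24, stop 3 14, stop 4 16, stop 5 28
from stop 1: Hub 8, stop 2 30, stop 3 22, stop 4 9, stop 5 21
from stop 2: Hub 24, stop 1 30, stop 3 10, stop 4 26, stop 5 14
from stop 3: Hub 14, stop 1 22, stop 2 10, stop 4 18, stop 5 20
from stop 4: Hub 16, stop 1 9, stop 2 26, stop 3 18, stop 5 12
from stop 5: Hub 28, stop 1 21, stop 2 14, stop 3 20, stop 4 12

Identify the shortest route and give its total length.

Shortest is Plan I, total 87.

Plan I: 8 + 9 + 18 + 10 + 14 + 28 = 87
Plan II: 28 + 21 + 30 + 10 + 18 + 16 = 123
Plan III: 16 + 9 + 22 + 20 + 14 + 24 = 105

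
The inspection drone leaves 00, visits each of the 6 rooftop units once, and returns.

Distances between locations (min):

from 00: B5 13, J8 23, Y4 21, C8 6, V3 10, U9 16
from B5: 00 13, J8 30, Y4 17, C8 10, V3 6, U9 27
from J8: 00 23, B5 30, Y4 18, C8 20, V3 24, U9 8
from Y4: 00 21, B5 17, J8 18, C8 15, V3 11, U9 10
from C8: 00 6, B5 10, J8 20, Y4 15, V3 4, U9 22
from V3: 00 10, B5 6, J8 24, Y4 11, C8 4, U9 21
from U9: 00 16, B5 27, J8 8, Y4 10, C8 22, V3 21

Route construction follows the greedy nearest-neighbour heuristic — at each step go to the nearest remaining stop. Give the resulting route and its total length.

00 → [C8:6 / V3:10 / B5:13 / U9:16 / Y4:21 / J8:23] → C8 (6)
C8 → [V3:4 / B5:10 / Y4:15 / J8:20 / U9:22] → V3 (4)
V3 → [B5:6 / Y4:11 / U9:21 / J8:24] → B5 (6)
B5 → [Y4:17 / U9:27 / J8:30] → Y4 (17)
Y4 → [U9:10 / J8:18] → U9 (10)
U9 → [J8:8] → J8 (8)
Return J8→00: 23.
Total = 6 + 4 + 6 + 17 + 10 + 8 + 23 = 74.

74 min along 00 → C8 → V3 → B5 → Y4 → U9 → J8 → 00.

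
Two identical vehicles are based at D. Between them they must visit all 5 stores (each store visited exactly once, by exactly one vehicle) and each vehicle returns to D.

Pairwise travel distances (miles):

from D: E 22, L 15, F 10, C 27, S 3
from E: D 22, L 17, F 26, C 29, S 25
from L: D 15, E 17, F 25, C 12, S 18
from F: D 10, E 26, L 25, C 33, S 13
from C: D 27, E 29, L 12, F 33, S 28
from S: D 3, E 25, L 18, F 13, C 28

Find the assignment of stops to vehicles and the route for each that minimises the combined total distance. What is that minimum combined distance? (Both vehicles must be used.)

Check every non-empty split of the stops between the two vehicles; for each half take its own optimal tour:
  {E} + {L, F, C, S}: 44 + 76 = 120
  {L} + {E, F, C, S}: 30 + 96 = 126
  {E, L} + {F, C, S}: 54 + 74 = 128
  {F} + {E, L, C, S}: 20 + 82 = 102
  {E, F} + {L, C, S}: 58 + 58 = 116
  {L, F} + {E, C, S}: 50 + 82 = 132
  … (15 splits in total)
  {E, L, F, C} + {S}: 92 + 6 = 98  ← best
Best: vehicle 1 D → L → C → E → F → D = 92; vehicle 2 D → S → D = 6; combined 98.

98 miles — the smallest possible combined total.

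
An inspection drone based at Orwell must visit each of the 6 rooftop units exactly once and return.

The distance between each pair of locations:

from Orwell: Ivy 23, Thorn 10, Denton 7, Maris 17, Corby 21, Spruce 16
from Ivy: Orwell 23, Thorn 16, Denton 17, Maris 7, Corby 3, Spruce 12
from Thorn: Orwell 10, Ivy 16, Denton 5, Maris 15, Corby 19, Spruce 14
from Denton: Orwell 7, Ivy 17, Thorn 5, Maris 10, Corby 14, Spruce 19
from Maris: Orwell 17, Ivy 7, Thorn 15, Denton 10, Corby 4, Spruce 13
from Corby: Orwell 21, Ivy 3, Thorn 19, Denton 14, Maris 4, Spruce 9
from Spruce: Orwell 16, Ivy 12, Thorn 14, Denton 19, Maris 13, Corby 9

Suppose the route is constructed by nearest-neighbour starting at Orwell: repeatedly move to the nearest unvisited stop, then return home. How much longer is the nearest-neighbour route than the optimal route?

From Orwell: Denton=7, Thorn=10, Spruce=16, Maris=17, Corby=21, Ivy=23 → choose Denton (7).
From Denton: Thorn=5, Maris=10, Corby=14, Ivy=17, Spruce=19 → choose Thorn (5).
From Thorn: Spruce=14, Maris=15, Ivy=16, Corby=19 → choose Spruce (14).
From Spruce: Corby=9, Ivy=12, Maris=13 → choose Corby (9).
From Corby: Ivy=3, Maris=4 → choose Ivy (3).
From Ivy: Maris=7 → choose Maris (7).
NN route Orwell → Denton → Thorn → Spruce → Corby → Ivy → Maris → Orwell costs 62.
Optimal: Orwell → Thorn → Denton → Maris → Ivy → Corby → Spruce → Orwell costs 60 (by enumerating all 360 distinct tours).
Excess = 62 − 60 = 2.

Excess over optimum: 2.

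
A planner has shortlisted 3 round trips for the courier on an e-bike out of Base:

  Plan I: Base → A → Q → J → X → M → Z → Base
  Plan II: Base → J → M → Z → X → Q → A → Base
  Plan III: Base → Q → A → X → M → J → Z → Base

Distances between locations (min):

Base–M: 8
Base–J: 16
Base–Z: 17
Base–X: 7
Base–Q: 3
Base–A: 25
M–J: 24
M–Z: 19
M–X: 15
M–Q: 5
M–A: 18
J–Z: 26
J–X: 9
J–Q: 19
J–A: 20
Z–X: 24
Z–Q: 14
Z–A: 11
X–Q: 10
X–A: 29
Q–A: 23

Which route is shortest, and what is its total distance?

Shortest is Plan I, total 127 min.

Plan I: 25 + 23 + 19 + 9 + 15 + 19 + 17 = 127
Plan II: 16 + 24 + 19 + 24 + 10 + 23 + 25 = 141
Plan III: 3 + 23 + 29 + 15 + 24 + 26 + 17 = 137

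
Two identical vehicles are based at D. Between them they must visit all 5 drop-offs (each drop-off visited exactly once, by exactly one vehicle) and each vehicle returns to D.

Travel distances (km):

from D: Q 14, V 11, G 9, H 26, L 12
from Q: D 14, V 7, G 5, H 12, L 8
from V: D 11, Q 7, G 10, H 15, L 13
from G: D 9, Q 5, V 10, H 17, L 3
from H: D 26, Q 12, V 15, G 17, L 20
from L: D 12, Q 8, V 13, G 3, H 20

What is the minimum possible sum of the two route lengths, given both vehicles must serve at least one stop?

76 km — the smallest possible combined total.

Check every non-empty split of the stops between the two vehicles; for each half take its own optimal tour:
  {Q} + {V, G, H, L}: 28 + 58 = 86
  {V} + {Q, G, H, L}: 22 + 58 = 80
  {Q, V} + {G, H, L}: 32 + 58 = 90
  {G} + {Q, V, H, L}: 18 + 58 = 76
  {Q, G} + {V, H, L}: 28 + 58 = 86
  {V, G} + {Q, H, L}: 30 + 58 = 88
  … (15 splits in total)
Best: vehicle 1 D → G → D = 18; vehicle 2 D → V → H → Q → L → D = 58; combined 76.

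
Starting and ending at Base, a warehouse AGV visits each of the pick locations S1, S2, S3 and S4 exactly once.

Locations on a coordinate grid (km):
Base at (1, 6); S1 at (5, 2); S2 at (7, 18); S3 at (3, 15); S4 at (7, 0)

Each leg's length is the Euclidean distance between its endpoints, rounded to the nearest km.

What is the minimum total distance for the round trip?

Shortest round trip = 41 km.

There are 12 distinct closed tours to check (reversals are equivalent).
Base → S1 → S2 → S3 → S4 → Base: 6+16+5+16+8 = 51
Base → S1 → S2 → S4 → S3 → Base: 6+16+18+16+9 = 65
Base → S1 → S3 → S2 → S4 → Base: 6+13+5+18+8 = 50
Base → S1 → S3 → S4 → S2 → Base: 6+13+16+18+13 = 66
Base → S1 → S4 → S2 → S3 → Base: 6+3+18+5+9 = 41
Base → S1 → S4 → S3 → S2 → Base: 6+3+16+5+13 = 43
Base → S2 → S1 → S3 → S4 → Base: 13+16+13+16+8 = 66
Base → S2 → S1 → S4 → S3 → Base: 13+16+3+16+9 = 57
Base → S2 → S3 → S1 → S4 → Base: 13+5+13+3+8 = 42
Base → S2 → S4 → S1 → S3 → Base: 13+18+3+13+9 = 56
Base → S3 → S1 → S2 → S4 → Base: 9+13+16+18+8 = 64
Base → S3 → S2 → S1 → S4 → Base: 9+5+16+3+8 = 41
The minimum is 41.
One optimal route: Base → S1 → S4 → S2 → S3 → Base (or its reverse).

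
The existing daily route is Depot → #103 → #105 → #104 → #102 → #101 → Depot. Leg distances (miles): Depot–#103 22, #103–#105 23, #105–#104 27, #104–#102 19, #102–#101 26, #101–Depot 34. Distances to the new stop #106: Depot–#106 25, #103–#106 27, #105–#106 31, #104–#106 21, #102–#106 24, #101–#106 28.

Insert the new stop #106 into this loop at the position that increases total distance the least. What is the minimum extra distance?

Adding 19 miles by placing #106 on the #101–Depot leg.

Insertion cost between consecutive stops i–j is d(i,#106) + d(#106,j) − d(i,j):
  between Depot and #103: 25 + 27 − 22 = 30
  between #103 and #105: 27 + 31 − 23 = 35
  between #105 and #104: 31 + 21 − 27 = 25
  between #104 and #102: 21 + 24 − 19 = 26
  between #102 and #101: 24 + 28 − 26 = 26
  between #101 and Depot: 28 + 25 − 34 = 19
Cheapest insertion is between #101 and Depot, adding 19.
New total = 151 + 19 = 170.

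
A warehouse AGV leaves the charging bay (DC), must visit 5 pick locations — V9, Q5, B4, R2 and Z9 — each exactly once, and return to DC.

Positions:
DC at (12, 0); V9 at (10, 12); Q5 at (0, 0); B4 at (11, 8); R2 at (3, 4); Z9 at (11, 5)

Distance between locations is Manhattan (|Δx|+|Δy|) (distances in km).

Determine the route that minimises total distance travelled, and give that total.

With 5 stops there are 5!/2 = 60 distinct round trips (a route and its reverse cost the same).
DC → V9 → Q5 → B4 → R2 → Z9 → DC: 14+22+19+12+9+6 = 82
DC → V9 → Q5 → B4 → Z9 → R2 → DC: 14+22+19+3+9+13 = 80
DC → V9 → Q5 → R2 → B4 → Z9 → DC: 14+22+7+12+3+6 = 64
DC → V9 → Q5 → R2 → Z9 → B4 → DC: 14+22+7+9+3+9 = 64
DC → V9 → Q5 → Z9 → B4 → R2 → DC: 14+22+16+3+12+13 = 80
DC → V9 → Q5 → Z9 → R2 → B4 → DC: 14+22+16+9+12+9 = 82
DC → V9 → B4 → Q5 → R2 → Z9 → DC: 14+5+19+7+9+6 = 60
DC → V9 → B4 → Q5 → Z9 → R2 → DC: 14+5+19+16+9+13 = 76
DC → V9 → B4 → R2 → Q5 → Z9 → DC: 14+5+12+7+16+6 = 60
DC → V9 → B4 → R2 → Z9 → Q5 → DC: 14+5+12+9+16+12 = 68
DC → V9 → B4 → Z9 → Q5 → R2 → DC: 14+5+3+16+7+13 = 58
DC → V9 → B4 → Z9 → R2 → Q5 → DC: 14+5+3+9+7+12 = 50
DC → V9 → R2 → Q5 → B4 → Z9 → DC: 14+15+7+19+3+6 = 64
DC → V9 → R2 → Q5 → Z9 → B4 → DC: 14+15+7+16+3+9 = 64
… (46 more)
DC → Q5 → R2 → V9 → B4 → Z9 → DC: 12+7+15+5+3+6 = 48  ← best
The minimum is 48.
One optimal route: DC → Q5 → R2 → V9 → B4 → Z9 → DC (or its reverse).

48 km — the shortest possible round trip.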